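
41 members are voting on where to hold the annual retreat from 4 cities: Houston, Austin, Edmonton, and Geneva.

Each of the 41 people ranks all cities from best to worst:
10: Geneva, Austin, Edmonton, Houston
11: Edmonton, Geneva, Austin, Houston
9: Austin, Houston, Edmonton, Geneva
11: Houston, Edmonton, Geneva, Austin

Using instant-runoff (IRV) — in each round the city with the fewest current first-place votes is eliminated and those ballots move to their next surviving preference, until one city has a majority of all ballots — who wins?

Round 1: Houston 11, Austin 9, Edmonton 11, Geneva 10. Austin eliminated.
Round 2: Houston 20, Edmonton 11, Geneva 10. Geneva eliminated.
Round 3: Houston 20, Edmonton 21. Edmonton has a majority (≥21).

Edmonton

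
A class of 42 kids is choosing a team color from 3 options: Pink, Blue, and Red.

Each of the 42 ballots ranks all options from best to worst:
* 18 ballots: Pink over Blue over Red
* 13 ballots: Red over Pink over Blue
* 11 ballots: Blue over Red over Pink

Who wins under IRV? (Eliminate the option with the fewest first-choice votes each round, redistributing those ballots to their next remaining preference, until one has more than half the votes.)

Red

Round 1: Pink 18, Blue 11, Red 13. Blue eliminated.
Round 2: Pink 18, Red 24. Red has a majority (≥22).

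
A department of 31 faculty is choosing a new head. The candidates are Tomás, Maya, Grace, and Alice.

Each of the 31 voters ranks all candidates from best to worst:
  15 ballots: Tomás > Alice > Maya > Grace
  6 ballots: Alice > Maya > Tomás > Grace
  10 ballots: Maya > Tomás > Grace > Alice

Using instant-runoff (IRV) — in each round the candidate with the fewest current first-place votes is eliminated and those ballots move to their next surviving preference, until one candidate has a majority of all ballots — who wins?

Maya

Round 1: Tomás 15, Maya 10, Grace 0, Alice 6. Grace eliminated.
Round 2: Tomás 15, Maya 10, Alice 6. Alice eliminated.
Round 3: Tomás 15, Maya 16. Maya has a majority (≥16).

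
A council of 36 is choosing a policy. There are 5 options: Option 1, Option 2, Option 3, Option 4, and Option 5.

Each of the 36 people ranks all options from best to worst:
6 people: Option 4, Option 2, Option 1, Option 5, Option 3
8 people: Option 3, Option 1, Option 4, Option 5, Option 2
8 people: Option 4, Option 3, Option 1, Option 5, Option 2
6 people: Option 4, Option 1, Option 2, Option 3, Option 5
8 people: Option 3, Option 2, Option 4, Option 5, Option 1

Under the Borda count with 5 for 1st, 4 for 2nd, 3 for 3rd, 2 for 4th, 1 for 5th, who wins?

Option 4

Option 1: 6×3 + 8×4 + 8×3 + 6×4 + 8×1 = 106
Option 2: 6×4 + 8×1 + 8×1 + 6×3 + 8×4 = 90
Option 3: 6×1 + 8×5 + 8×4 + 6×2 + 8×5 = 130
Option 4: 6×5 + 8×3 + 8×5 + 6×5 + 8×3 = 148
Option 5: 6×2 + 8×2 + 8×2 + 6×1 + 8×2 = 66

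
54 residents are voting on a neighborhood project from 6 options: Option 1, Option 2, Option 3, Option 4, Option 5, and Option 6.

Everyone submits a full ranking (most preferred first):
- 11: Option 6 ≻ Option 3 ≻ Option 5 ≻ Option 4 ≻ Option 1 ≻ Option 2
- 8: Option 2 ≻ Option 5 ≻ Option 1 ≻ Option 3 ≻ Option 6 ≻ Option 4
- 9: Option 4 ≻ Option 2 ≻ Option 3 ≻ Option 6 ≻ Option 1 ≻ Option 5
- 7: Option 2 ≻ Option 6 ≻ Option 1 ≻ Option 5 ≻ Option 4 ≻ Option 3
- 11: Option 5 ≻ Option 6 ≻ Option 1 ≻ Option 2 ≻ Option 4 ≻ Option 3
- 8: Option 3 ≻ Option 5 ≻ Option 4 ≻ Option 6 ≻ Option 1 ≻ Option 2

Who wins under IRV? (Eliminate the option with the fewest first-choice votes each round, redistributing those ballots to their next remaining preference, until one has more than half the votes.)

Round 1: Option 1 0, Option 2 15, Option 3 8, Option 4 9, Option 5 11, Option 6 11. Option 1 eliminated.
Round 2: Option 2 15, Option 3 8, Option 4 9, Option 5 11, Option 6 11. Option 3 eliminated.
Round 3: Option 2 15, Option 4 9, Option 5 19, Option 6 11. Option 4 eliminated.
Round 4: Option 2 24, Option 5 19, Option 6 11. Option 6 eliminated.
Round 5: Option 2 24, Option 5 30. Option 5 has a majority (≥28).

Option 5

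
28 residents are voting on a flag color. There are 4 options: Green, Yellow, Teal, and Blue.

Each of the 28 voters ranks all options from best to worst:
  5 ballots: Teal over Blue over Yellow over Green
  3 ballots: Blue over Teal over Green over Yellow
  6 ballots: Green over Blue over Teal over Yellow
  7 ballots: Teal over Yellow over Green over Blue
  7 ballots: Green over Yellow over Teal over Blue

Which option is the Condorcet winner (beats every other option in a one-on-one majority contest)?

Teal vs Green: 15–13
Teal vs Yellow: 21–7
Teal vs Blue: 19–9
Teal beats every other option.

Teal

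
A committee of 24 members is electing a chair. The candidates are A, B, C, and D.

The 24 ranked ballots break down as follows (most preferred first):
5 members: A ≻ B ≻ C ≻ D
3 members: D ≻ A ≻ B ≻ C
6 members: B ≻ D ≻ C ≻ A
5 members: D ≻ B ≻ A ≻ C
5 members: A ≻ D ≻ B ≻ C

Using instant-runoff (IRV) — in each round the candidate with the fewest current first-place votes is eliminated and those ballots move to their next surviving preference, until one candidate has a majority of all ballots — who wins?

Round 1: A 10, B 6, C 0, D 8. C eliminated.
Round 2: A 10, B 6, D 8. B eliminated.
Round 3: A 10, D 14. D has a majority (≥13).

D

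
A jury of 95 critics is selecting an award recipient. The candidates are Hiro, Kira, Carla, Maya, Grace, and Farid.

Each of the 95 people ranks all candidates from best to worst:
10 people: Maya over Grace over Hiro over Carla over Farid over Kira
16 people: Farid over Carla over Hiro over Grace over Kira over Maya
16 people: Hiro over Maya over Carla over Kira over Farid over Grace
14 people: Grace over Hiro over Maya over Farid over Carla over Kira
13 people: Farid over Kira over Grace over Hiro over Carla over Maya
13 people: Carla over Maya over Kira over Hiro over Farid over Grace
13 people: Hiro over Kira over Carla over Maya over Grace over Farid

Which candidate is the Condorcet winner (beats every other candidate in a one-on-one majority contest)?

Hiro vs Kira: 69–26
Hiro vs Carla: 66–29
Hiro vs Maya: 72–23
Hiro vs Grace: 58–37
Hiro vs Farid: 66–29
Hiro beats every other candidate.

Hiro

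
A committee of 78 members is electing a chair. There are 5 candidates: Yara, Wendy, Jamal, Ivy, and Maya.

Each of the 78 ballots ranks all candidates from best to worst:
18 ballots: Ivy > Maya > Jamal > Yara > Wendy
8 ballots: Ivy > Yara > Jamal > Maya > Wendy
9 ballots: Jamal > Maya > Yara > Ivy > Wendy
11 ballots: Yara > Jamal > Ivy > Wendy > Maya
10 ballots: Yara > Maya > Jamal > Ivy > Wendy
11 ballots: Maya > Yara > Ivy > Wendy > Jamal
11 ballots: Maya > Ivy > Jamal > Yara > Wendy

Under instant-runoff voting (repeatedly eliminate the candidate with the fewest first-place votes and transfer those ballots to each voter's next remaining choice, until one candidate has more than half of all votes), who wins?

Maya

Round 1: Yara 21, Wendy 0, Jamal 9, Ivy 26, Maya 22. Wendy eliminated.
Round 2: Yara 21, Jamal 9, Ivy 26, Maya 22. Jamal eliminated.
Round 3: Yara 21, Ivy 26, Maya 31. Yara eliminated.
Round 4: Ivy 37, Maya 41. Maya has a majority (≥40).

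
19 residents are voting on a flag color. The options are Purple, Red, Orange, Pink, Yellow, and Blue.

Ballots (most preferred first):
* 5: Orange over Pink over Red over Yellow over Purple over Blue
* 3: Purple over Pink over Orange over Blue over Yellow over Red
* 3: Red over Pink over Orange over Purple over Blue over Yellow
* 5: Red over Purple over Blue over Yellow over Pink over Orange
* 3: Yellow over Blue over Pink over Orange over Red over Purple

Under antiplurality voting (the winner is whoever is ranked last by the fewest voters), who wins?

Last-place votes: Purple 3, Red 3, Orange 5, Pink 0, Yellow 3, Blue 5.

Pink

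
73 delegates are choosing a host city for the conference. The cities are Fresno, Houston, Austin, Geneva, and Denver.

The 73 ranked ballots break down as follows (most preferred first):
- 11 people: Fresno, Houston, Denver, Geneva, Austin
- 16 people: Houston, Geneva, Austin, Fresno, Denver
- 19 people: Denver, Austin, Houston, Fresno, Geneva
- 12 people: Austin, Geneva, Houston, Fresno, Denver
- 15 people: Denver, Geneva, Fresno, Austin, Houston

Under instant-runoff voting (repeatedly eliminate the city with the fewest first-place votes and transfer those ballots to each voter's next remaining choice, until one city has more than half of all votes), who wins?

Round 1: Fresno 11, Houston 16, Austin 12, Geneva 0, Denver 34. Geneva eliminated.
Round 2: Fresno 11, Houston 16, Austin 12, Denver 34. Fresno eliminated.
Round 3: Houston 27, Austin 12, Denver 34. Austin eliminated.
Round 4: Houston 39, Denver 34. Houston has a majority (≥37).

Houston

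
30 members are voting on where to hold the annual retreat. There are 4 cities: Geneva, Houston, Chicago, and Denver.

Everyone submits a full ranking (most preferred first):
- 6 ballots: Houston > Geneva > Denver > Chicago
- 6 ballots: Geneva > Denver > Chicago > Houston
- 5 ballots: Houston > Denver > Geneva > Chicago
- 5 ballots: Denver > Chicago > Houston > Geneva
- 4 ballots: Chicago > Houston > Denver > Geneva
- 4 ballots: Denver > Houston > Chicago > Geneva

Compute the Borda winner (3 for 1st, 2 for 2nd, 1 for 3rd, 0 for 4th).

Denver

Geneva: 6×2 + 6×3 + 5×1 + 5×0 + 4×0 + 4×0 = 35
Houston: 6×3 + 6×0 + 5×3 + 5×1 + 4×2 + 4×2 = 54
Chicago: 6×0 + 6×1 + 5×0 + 5×2 + 4×3 + 4×1 = 32
Denver: 6×1 + 6×2 + 5×2 + 5×3 + 4×1 + 4×3 = 59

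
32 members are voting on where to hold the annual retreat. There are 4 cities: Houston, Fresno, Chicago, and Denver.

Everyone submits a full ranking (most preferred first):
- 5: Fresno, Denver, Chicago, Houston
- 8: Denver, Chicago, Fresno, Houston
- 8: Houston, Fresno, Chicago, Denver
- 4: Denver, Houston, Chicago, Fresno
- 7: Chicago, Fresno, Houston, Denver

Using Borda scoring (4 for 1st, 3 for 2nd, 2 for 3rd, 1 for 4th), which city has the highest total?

Chicago

Houston: 5×1 + 8×1 + 8×4 + 4×3 + 7×2 = 71
Fresno: 5×4 + 8×2 + 8×3 + 4×1 + 7×3 = 85
Chicago: 5×2 + 8×3 + 8×2 + 4×2 + 7×4 = 86
Denver: 5×3 + 8×4 + 8×1 + 4×4 + 7×1 = 78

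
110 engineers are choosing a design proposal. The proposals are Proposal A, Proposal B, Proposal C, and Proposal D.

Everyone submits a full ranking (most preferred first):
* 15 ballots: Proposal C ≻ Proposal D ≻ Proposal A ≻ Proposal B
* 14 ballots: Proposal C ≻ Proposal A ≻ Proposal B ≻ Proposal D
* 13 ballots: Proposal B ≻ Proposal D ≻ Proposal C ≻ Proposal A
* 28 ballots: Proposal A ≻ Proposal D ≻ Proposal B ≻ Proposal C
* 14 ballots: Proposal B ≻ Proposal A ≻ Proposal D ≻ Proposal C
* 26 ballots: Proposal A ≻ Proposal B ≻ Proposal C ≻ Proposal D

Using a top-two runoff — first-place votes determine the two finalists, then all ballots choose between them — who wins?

Round 1 first-place votes: Proposal A 54, Proposal B 27, Proposal C 29, Proposal D 0. Proposal A and Proposal C advance.
Runoff: Proposal A is ranked above Proposal C on 68 ballots, Proposal C above Proposal A on 42.

Proposal A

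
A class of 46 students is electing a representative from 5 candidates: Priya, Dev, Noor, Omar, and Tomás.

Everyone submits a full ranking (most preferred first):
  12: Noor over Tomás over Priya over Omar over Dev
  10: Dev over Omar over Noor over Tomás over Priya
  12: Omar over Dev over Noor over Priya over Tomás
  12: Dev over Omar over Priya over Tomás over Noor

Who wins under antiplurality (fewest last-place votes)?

Last-place votes: Priya 10, Dev 12, Noor 12, Omar 0, Tomás 12.

Omar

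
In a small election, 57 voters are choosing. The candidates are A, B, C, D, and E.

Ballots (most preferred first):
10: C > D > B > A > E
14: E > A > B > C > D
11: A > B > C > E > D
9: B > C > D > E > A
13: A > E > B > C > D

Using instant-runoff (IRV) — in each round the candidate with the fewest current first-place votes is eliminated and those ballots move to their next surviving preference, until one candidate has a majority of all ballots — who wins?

A

Round 1: A 24, B 9, C 10, D 0, E 14. D eliminated.
Round 2: A 24, B 9, C 10, E 14. B eliminated.
Round 3: A 24, C 19, E 14. E eliminated.
Round 4: A 38, C 19. A has a majority (≥29).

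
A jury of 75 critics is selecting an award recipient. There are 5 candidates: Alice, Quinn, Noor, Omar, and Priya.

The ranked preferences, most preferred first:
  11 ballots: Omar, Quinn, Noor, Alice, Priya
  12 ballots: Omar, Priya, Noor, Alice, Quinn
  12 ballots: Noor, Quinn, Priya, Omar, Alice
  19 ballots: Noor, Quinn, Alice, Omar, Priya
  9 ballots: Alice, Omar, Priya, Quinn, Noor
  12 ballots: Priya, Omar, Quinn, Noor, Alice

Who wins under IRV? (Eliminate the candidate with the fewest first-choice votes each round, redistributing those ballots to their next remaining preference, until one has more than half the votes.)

Omar

Round 1: Alice 9, Quinn 0, Noor 31, Omar 23, Priya 12. Quinn eliminated.
Round 2: Alice 9, Noor 31, Omar 23, Priya 12. Alice eliminated.
Round 3: Noor 31, Omar 32, Priya 12. Priya eliminated.
Round 4: Noor 31, Omar 44. Omar has a majority (≥38).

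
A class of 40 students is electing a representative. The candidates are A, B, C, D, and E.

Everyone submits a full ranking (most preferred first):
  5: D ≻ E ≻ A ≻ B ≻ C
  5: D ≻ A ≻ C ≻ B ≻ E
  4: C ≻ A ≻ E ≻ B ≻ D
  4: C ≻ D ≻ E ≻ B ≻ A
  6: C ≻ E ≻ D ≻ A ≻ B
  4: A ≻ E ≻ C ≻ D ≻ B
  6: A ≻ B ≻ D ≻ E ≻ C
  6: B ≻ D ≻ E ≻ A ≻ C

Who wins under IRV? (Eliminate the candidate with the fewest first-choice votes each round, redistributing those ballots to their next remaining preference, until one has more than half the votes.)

D

Round 1: A 10, B 6, C 14, D 10, E 0. E eliminated.
Round 2: A 10, B 6, C 14, D 10. B eliminated.
Round 3: A 10, C 14, D 16. A eliminated.
Round 4: C 18, D 22. D has a majority (≥21).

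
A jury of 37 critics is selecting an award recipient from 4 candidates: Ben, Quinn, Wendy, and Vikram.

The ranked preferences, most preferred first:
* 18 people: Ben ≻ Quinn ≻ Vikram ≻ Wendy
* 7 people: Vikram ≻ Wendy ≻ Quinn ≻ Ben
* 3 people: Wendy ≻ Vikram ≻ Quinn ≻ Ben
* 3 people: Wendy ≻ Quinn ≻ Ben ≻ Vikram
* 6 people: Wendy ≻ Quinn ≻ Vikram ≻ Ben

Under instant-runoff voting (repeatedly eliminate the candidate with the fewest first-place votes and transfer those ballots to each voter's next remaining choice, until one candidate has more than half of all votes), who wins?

Round 1: Ben 18, Quinn 0, Wendy 12, Vikram 7. Quinn eliminated.
Round 2: Ben 18, Wendy 12, Vikram 7. Vikram eliminated.
Round 3: Ben 18, Wendy 19. Wendy has a majority (≥19).

Wendy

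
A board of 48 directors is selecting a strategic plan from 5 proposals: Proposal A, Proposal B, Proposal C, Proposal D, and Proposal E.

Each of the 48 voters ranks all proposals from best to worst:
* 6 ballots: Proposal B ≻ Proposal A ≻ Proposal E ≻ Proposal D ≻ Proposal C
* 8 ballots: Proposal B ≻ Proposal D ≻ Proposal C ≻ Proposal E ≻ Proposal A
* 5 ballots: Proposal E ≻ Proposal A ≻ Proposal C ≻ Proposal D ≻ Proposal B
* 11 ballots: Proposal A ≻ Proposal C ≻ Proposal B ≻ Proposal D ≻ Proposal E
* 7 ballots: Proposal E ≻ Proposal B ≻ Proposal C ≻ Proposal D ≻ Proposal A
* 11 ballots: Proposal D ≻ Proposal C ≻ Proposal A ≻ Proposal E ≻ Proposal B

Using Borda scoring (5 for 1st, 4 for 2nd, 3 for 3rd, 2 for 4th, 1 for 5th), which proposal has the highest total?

Proposal C

Proposal A: 6×4 + 8×1 + 5×4 + 11×5 + 7×1 + 11×3 = 147
Proposal B: 6×5 + 8×5 + 5×1 + 11×3 + 7×4 + 11×1 = 147
Proposal C: 6×1 + 8×3 + 5×3 + 11×4 + 7×3 + 11×4 = 154
Proposal D: 6×2 + 8×4 + 5×2 + 11×2 + 7×2 + 11×5 = 145
Proposal E: 6×3 + 8×2 + 5×5 + 11×1 + 7×5 + 11×2 = 127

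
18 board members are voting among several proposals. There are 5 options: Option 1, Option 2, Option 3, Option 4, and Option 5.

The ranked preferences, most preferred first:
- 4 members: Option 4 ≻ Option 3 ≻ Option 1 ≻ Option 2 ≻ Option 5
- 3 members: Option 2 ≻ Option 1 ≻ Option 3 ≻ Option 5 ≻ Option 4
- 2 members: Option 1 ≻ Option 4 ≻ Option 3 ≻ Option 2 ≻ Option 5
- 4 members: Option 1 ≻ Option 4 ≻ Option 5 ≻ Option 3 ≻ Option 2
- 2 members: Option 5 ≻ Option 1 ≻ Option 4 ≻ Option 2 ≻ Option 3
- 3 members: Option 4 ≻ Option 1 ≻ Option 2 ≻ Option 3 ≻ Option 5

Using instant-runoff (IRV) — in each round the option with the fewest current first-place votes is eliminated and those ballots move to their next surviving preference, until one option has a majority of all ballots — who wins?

Option 1

Round 1: Option 1 6, Option 2 3, Option 3 0, Option 4 7, Option 5 2. Option 3 eliminated.
Round 2: Option 1 6, Option 2 3, Option 4 7, Option 5 2. Option 5 eliminated.
Round 3: Option 1 8, Option 2 3, Option 4 7. Option 2 eliminated.
Round 4: Option 1 11, Option 4 7. Option 1 has a majority (≥10).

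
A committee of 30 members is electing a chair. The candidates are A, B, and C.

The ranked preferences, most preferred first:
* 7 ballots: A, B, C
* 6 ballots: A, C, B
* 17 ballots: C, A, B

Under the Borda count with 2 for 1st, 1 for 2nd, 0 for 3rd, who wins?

A

A: 7×2 + 6×2 + 17×1 = 43
B: 7×1 + 6×0 + 17×0 = 7
C: 7×0 + 6×1 + 17×2 = 40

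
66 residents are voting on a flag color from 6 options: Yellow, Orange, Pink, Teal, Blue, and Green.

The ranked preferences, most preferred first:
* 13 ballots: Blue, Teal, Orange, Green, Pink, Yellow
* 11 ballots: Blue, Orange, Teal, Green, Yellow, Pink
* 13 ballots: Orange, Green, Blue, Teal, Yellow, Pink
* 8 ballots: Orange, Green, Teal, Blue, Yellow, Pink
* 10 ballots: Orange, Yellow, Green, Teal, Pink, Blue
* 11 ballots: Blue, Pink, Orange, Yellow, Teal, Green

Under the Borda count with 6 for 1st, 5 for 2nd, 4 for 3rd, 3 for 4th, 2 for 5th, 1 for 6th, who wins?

Orange

Yellow: 13×1 + 11×2 + 13×2 + 8×2 + 10×5 + 11×3 = 160
Orange: 13×4 + 11×5 + 13×6 + 8×6 + 10×6 + 11×4 = 337
Pink: 13×2 + 11×1 + 13×1 + 8×1 + 10×2 + 11×5 = 133
Teal: 13×5 + 11×4 + 13×3 + 8×4 + 10×3 + 11×2 = 232
Blue: 13×6 + 11×6 + 13×4 + 8×3 + 10×1 + 11×6 = 296
Green: 13×3 + 11×3 + 13×5 + 8×5 + 10×4 + 11×1 = 228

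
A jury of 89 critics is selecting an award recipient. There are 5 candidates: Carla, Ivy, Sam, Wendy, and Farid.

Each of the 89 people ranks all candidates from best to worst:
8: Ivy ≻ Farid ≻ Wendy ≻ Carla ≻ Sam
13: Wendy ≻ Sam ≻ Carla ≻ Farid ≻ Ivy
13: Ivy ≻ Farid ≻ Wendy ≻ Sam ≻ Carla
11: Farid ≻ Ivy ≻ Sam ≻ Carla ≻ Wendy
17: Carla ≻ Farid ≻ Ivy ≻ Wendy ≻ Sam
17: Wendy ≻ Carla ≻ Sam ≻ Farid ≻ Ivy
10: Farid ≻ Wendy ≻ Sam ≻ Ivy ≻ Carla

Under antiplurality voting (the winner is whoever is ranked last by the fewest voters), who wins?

Last-place votes: Carla 23, Ivy 30, Sam 25, Wendy 11, Farid 0.

Farid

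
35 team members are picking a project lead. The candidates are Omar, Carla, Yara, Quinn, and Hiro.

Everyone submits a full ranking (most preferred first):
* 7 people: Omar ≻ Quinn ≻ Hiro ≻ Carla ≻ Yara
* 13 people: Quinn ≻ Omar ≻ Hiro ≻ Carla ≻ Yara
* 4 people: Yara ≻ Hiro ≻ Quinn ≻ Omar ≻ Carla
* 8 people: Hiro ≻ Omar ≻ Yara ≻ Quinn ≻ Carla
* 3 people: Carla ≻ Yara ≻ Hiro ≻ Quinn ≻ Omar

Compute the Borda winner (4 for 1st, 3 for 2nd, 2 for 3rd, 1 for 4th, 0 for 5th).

Omar: 7×4 + 13×3 + 4×1 + 8×3 + 3×0 = 95
Carla: 7×1 + 13×1 + 4×0 + 8×0 + 3×4 = 32
Yara: 7×0 + 13×0 + 4×4 + 8×2 + 3×3 = 41
Quinn: 7×3 + 13×4 + 4×2 + 8×1 + 3×1 = 92
Hiro: 7×2 + 13×2 + 4×3 + 8×4 + 3×2 = 90

Omar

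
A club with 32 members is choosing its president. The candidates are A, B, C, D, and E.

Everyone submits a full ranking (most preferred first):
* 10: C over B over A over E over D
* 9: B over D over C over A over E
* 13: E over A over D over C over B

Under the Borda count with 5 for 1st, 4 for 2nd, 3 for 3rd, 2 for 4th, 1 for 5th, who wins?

C

A: 10×3 + 9×2 + 13×4 = 100
B: 10×4 + 9×5 + 13×1 = 98
C: 10×5 + 9×3 + 13×2 = 103
D: 10×1 + 9×4 + 13×3 = 85
E: 10×2 + 9×1 + 13×5 = 94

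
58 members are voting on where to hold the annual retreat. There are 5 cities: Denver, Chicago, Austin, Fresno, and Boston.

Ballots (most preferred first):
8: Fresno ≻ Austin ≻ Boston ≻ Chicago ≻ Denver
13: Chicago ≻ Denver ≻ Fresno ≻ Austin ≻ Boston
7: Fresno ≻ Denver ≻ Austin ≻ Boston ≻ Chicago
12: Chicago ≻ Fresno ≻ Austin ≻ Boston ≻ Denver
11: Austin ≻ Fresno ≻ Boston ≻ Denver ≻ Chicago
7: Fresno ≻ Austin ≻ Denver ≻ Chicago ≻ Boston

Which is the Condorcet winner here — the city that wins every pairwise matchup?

Fresno

Fresno vs Denver: 45–13
Fresno vs Chicago: 33–25
Fresno vs Austin: 47–11
Fresno vs Boston: 58–0
Fresno beats every other city.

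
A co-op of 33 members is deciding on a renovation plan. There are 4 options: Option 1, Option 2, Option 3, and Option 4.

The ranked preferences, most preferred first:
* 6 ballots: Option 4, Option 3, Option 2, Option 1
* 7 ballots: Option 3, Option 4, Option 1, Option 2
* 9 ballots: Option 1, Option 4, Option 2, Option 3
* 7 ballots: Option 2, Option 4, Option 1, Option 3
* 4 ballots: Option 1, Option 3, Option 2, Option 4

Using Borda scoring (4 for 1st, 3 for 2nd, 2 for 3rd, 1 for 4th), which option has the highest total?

Option 1: 6×1 + 7×2 + 9×4 + 7×2 + 4×4 = 86
Option 2: 6×2 + 7×1 + 9×2 + 7×4 + 4×2 = 73
Option 3: 6×3 + 7×4 + 9×1 + 7×1 + 4×3 = 74
Option 4: 6×4 + 7×3 + 9×3 + 7×3 + 4×1 = 97

Option 4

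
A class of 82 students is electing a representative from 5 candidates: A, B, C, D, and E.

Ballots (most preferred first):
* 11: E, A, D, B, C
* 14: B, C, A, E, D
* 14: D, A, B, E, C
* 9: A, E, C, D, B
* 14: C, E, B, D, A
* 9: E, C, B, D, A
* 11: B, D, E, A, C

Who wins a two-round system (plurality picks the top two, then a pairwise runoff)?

Round 1 first-place votes: A 9, B 25, C 14, D 14, E 20. B and E advance.
Runoff: B is ranked above E on 39 ballots, E above B on 43.

E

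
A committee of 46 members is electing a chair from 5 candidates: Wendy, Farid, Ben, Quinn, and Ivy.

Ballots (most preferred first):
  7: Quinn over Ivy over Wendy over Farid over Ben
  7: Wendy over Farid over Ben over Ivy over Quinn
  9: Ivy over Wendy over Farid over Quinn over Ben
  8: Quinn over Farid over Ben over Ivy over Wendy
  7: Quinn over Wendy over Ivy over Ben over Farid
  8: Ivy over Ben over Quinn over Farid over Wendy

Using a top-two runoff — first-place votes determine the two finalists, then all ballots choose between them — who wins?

Ivy

Round 1 first-place votes: Wendy 7, Farid 0, Ben 0, Quinn 22, Ivy 17. Quinn and Ivy advance.
Runoff: Quinn is ranked above Ivy on 22 ballots, Ivy above Quinn on 24.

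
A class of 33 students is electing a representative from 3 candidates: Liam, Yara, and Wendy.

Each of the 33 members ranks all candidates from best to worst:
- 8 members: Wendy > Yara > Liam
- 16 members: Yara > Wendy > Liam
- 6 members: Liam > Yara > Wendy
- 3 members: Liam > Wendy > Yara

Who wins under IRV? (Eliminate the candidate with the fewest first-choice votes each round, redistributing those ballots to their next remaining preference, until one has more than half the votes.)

Yara

Round 1: Liam 9, Yara 16, Wendy 8. Wendy eliminated.
Round 2: Liam 9, Yara 24. Yara has a majority (≥17).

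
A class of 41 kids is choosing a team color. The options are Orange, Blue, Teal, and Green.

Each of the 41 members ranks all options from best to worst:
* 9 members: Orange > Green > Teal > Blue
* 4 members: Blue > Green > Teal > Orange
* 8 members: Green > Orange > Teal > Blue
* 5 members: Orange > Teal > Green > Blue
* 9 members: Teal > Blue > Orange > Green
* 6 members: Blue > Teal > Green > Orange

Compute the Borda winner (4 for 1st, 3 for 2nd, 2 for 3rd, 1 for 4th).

Orange: 9×4 + 4×1 + 8×3 + 5×4 + 9×2 + 6×1 = 108
Blue: 9×1 + 4×4 + 8×1 + 5×1 + 9×3 + 6×4 = 89
Teal: 9×2 + 4×2 + 8×2 + 5×3 + 9×4 + 6×3 = 111
Green: 9×3 + 4×3 + 8×4 + 5×2 + 9×1 + 6×2 = 102

Teal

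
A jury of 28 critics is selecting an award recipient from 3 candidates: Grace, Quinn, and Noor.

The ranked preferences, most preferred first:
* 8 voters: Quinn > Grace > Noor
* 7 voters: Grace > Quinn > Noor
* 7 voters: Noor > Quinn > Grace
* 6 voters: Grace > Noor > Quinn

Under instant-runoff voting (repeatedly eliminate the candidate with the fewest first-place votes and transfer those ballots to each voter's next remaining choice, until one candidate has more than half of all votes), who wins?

Quinn

Round 1: Grace 13, Quinn 8, Noor 7. Noor eliminated.
Round 2: Grace 13, Quinn 15. Quinn has a majority (≥15).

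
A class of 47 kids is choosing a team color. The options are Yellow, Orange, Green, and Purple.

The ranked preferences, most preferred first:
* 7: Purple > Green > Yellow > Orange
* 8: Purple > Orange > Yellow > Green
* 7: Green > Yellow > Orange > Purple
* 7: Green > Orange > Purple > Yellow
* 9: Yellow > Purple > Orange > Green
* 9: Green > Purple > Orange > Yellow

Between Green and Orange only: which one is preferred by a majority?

Green

Green is ranked above Orange on 30 ballots; Orange above Green on 17.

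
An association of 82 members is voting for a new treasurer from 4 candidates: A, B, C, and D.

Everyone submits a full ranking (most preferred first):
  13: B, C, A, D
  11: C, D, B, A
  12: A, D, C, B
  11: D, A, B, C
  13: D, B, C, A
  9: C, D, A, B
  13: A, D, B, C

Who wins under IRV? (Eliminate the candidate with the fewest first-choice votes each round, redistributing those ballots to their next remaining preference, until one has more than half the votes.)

Round 1: A 25, B 13, C 20, D 24. B eliminated.
Round 2: A 25, C 33, D 24. D eliminated.
Round 3: A 36, C 46. C has a majority (≥42).

C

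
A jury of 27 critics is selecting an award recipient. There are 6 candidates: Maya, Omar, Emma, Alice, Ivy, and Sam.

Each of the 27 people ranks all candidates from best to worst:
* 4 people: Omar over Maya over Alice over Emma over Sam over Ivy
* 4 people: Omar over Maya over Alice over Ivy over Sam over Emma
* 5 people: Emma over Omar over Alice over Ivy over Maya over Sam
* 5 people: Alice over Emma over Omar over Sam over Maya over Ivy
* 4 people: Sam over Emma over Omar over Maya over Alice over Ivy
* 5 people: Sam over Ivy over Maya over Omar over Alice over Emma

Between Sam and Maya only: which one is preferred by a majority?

Sam is ranked above Maya on 14 ballots; Maya above Sam on 13.

Sam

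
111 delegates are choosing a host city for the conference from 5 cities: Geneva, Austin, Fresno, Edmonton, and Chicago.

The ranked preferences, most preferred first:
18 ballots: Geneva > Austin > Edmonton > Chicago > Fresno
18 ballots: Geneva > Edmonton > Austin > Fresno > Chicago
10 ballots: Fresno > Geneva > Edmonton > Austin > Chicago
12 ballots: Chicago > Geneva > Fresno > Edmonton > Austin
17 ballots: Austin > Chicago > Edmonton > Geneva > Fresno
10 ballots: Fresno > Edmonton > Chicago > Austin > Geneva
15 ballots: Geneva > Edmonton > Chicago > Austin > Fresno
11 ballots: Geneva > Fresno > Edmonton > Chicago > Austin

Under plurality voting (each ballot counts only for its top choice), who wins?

First-place votes: Geneva 62, Austin 17, Fresno 20, Edmonton 0, Chicago 12.

Geneva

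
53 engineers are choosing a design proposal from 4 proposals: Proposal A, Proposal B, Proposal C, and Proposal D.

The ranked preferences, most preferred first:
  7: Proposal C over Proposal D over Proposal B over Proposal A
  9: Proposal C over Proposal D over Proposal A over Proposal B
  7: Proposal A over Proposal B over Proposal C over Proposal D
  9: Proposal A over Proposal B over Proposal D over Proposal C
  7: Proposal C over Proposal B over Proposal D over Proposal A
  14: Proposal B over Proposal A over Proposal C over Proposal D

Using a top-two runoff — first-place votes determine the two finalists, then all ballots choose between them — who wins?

Round 1 first-place votes: Proposal A 16, Proposal B 14, Proposal C 23, Proposal D 0. Proposal C and Proposal A advance.
Runoff: Proposal C is ranked above Proposal A on 23 ballots, Proposal A above Proposal C on 30.

Proposal A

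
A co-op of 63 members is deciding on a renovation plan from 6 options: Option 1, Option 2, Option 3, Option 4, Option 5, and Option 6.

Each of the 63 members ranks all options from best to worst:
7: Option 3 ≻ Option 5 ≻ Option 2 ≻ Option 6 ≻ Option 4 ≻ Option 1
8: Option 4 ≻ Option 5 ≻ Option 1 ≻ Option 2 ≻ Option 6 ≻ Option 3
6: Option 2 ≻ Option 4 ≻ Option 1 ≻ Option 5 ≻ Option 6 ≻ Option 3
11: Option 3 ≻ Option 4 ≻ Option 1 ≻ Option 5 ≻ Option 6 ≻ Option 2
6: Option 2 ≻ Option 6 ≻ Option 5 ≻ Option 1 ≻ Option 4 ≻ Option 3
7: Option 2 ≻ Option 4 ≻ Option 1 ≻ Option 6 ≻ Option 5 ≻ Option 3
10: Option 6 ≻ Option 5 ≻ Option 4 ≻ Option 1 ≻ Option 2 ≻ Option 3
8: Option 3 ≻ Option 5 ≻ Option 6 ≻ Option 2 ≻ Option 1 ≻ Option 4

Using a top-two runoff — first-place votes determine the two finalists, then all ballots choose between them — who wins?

Round 1 first-place votes: Option 1 0, Option 2 19, Option 3 26, Option 4 8, Option 5 0, Option 6 10. Option 3 and Option 2 advance.
Runoff: Option 3 is ranked above Option 2 on 26 ballots, Option 2 above Option 3 on 37.

Option 2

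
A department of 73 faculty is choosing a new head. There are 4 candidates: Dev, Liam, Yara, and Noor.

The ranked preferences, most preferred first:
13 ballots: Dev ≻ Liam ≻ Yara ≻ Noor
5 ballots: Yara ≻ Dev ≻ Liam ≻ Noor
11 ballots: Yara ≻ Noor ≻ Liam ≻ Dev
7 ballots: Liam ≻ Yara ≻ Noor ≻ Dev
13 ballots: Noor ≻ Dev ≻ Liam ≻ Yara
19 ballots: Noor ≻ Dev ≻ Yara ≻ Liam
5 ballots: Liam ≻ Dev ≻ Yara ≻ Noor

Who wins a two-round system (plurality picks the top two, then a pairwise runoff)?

Yara

Round 1 first-place votes: Dev 13, Liam 12, Yara 16, Noor 32. Noor and Yara advance.
Runoff: Noor is ranked above Yara on 32 ballots, Yara above Noor on 41.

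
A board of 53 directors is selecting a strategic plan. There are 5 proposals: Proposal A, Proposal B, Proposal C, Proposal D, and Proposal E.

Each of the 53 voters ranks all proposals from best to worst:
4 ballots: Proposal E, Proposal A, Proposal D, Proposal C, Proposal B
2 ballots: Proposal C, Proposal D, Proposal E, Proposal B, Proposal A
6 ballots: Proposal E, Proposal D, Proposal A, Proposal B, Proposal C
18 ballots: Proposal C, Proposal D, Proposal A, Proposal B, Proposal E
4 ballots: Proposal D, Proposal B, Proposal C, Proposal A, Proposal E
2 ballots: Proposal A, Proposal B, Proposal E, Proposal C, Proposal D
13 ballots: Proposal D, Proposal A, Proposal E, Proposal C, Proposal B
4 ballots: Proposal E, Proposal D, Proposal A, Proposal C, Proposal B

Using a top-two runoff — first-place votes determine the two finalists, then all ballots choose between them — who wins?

Round 1 first-place votes: Proposal A 2, Proposal B 0, Proposal C 20, Proposal D 17, Proposal E 14. Proposal C and Proposal D advance.
Runoff: Proposal C is ranked above Proposal D on 22 ballots, Proposal D above Proposal C on 31.

Proposal D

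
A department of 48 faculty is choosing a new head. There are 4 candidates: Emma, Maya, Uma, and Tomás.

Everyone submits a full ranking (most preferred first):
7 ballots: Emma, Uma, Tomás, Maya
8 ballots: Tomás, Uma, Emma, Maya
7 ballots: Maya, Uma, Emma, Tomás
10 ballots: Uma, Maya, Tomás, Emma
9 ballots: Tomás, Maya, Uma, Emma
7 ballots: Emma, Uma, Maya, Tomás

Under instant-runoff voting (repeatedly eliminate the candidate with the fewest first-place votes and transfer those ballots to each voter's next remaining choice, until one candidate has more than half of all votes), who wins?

Round 1: Emma 14, Maya 7, Uma 10, Tomás 17. Maya eliminated.
Round 2: Emma 14, Uma 17, Tomás 17. Emma eliminated.
Round 3: Uma 31, Tomás 17. Uma has a majority (≥25).

Uma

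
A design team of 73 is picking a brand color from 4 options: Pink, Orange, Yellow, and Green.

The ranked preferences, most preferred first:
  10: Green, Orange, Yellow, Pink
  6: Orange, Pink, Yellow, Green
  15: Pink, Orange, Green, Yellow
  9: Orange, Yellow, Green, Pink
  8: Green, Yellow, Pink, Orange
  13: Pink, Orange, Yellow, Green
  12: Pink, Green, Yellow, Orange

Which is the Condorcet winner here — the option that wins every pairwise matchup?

Pink vs Orange: 48–25
Pink vs Yellow: 46–27
Pink vs Green: 46–27
Pink beats every other option.

Pink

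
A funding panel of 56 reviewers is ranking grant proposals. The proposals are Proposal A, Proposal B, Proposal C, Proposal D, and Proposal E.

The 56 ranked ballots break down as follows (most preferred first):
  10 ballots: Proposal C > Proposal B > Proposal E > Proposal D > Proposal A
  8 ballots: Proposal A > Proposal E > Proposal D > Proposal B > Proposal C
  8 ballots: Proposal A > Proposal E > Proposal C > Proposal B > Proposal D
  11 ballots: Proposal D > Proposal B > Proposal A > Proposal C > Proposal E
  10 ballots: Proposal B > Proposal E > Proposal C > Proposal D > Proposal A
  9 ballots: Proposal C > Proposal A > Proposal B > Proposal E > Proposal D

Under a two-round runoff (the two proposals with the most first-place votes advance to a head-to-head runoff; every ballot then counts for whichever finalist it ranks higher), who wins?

Round 1 first-place votes: Proposal A 16, Proposal B 10, Proposal C 19, Proposal D 11, Proposal E 0. Proposal C and Proposal A advance.
Runoff: Proposal C is ranked above Proposal A on 29 ballots, Proposal A above Proposal C on 27.

Proposal C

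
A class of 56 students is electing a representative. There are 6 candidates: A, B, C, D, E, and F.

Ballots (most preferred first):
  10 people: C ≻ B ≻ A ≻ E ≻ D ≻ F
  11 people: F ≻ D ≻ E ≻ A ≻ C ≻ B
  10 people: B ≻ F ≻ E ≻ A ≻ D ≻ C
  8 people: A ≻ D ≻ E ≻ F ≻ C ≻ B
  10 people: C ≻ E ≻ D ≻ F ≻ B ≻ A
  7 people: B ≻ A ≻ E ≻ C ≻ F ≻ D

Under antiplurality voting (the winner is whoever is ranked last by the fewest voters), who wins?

Last-place votes: A 10, B 19, C 10, D 7, E 0, F 10.

E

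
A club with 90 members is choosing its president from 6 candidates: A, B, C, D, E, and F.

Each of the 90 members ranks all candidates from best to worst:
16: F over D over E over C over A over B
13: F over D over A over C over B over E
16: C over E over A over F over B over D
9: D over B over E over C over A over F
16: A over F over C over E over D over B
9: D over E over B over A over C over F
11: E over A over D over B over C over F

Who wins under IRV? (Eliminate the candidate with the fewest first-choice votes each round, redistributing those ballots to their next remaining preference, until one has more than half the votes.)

Round 1: A 16, B 0, C 16, D 18, E 11, F 29. B eliminated.
Round 2: A 16, C 16, D 18, E 11, F 29. E eliminated.
Round 3: A 27, C 16, D 18, F 29. C eliminated.
Round 4: A 43, D 18, F 29. D eliminated.
Round 5: A 61, F 29. A has a majority (≥46).

A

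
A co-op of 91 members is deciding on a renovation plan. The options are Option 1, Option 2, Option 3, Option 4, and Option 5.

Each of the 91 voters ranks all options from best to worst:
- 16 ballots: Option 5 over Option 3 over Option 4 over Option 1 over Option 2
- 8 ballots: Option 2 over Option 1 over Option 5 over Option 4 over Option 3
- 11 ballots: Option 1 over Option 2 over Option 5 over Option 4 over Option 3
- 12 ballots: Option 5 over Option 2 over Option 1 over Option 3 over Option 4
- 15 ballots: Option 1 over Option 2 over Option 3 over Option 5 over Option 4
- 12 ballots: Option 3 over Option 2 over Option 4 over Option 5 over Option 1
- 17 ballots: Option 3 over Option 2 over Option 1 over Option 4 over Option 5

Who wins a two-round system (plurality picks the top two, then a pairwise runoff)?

Round 1 first-place votes: Option 1 26, Option 2 8, Option 3 29, Option 4 0, Option 5 28. Option 3 and Option 5 advance.
Runoff: Option 3 is ranked above Option 5 on 44 ballots, Option 5 above Option 3 on 47.

Option 5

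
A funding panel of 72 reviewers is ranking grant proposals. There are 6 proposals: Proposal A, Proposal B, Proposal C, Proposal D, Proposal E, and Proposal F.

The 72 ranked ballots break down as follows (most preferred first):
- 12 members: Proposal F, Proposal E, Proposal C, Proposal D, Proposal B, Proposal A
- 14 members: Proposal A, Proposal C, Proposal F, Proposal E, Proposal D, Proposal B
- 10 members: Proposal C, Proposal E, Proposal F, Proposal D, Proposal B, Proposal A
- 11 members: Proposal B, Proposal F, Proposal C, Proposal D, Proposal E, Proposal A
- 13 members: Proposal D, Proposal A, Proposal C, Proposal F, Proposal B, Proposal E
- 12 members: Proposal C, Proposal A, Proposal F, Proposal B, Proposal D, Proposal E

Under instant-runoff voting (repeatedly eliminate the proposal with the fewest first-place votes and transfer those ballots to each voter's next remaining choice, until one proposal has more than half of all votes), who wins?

Proposal A

Round 1: Proposal A 14, Proposal B 11, Proposal C 22, Proposal D 13, Proposal E 0, Proposal F 12. Proposal E eliminated.
Round 2: Proposal A 14, Proposal B 11, Proposal C 22, Proposal D 13, Proposal F 12. Proposal B eliminated.
Round 3: Proposal A 14, Proposal C 22, Proposal D 13, Proposal F 23. Proposal D eliminated.
Round 4: Proposal A 27, Proposal C 22, Proposal F 23. Proposal C eliminated.
Round 5: Proposal A 39, Proposal F 33. Proposal A has a majority (≥37).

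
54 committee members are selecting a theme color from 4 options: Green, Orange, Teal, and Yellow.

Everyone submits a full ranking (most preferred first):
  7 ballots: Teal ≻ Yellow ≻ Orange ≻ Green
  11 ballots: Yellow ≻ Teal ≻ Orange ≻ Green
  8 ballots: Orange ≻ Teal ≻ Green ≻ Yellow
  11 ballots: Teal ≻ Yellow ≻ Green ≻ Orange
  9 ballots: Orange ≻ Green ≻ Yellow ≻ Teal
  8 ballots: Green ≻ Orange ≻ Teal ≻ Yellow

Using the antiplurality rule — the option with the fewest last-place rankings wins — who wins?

Last-place votes: Green 18, Orange 11, Teal 9, Yellow 16.

Teal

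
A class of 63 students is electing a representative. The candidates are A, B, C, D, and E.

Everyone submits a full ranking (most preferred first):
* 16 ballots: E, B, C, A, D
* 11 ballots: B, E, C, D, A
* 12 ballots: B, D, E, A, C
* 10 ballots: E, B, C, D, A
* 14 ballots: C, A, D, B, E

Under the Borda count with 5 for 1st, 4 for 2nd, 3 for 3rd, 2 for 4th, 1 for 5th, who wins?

A: 16×2 + 11×1 + 12×2 + 10×1 + 14×4 = 133
B: 16×4 + 11×5 + 12×5 + 10×4 + 14×2 = 247
C: 16×3 + 11×3 + 12×1 + 10×3 + 14×5 = 193
D: 16×1 + 11×2 + 12×4 + 10×2 + 14×3 = 148
E: 16×5 + 11×4 + 12×3 + 10×5 + 14×1 = 224

B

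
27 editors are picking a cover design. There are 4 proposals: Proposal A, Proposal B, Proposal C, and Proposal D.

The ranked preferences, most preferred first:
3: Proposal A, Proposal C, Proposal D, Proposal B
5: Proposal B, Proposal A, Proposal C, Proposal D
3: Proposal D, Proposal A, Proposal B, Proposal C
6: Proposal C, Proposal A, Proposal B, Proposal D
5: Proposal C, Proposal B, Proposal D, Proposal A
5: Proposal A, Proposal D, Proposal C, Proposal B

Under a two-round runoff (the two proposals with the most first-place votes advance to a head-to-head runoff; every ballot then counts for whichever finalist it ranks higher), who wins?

Proposal A

Round 1 first-place votes: Proposal A 8, Proposal B 5, Proposal C 11, Proposal D 3. Proposal C and Proposal A advance.
Runoff: Proposal C is ranked above Proposal A on 11 ballots, Proposal A above Proposal C on 16.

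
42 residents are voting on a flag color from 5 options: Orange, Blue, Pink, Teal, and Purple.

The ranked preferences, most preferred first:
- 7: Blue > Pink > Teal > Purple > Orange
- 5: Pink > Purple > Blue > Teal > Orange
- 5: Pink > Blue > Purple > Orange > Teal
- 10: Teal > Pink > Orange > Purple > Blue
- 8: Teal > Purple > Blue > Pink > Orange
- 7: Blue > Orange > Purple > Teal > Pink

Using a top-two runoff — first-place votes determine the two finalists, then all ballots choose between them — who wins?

Blue

Round 1 first-place votes: Orange 0, Blue 14, Pink 10, Teal 18, Purple 0. Teal and Blue advance.
Runoff: Teal is ranked above Blue on 18 ballots, Blue above Teal on 24.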